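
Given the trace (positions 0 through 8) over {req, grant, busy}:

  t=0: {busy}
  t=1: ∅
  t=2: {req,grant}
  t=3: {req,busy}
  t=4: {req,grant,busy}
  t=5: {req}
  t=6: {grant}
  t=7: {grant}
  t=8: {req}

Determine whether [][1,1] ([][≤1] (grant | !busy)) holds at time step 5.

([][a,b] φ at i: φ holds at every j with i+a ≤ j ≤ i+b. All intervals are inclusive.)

Check [][≤1] (grant | !busy) at every j in [6,6]:
  j=6: holds on [6,7]
All positions satisfy it → formula holds.

Yes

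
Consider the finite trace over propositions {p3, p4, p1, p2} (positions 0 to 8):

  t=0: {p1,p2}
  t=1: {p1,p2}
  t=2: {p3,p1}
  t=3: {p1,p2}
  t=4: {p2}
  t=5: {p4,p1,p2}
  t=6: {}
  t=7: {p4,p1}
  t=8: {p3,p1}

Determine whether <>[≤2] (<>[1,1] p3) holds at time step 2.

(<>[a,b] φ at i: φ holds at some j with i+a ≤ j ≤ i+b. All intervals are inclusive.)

Check <>[1,1] p3 at each j in [2,4]:
  j=2: fails (none in [3,3])
  j=3: fails (none in [4,4])
  j=4: fails (none in [5,5])
No position in the window satisfies it → formula fails.

False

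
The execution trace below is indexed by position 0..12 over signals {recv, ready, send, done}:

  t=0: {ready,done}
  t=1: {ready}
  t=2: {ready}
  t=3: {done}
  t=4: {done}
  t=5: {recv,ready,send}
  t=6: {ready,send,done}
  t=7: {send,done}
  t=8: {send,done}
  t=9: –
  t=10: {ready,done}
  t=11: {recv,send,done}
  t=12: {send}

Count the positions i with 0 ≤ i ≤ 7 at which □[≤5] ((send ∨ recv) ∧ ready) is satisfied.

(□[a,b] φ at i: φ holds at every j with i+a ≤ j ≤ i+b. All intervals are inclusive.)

0

Evaluate at each i in [0,7]:
  i=0: ✗ (fails at j=0)
  i=1: ✗ (fails at j=1)
  i=2: ✗ (fails at j=2)
  i=3: ✗ (fails at j=3)
  i=4: ✗ (fails at j=4)
  i=5: ✗ (fails at j=7)
  i=6: ✗ (fails at j=7)
  i=7: ✗ (fails at j=7)
Positions where it holds: {} → 0.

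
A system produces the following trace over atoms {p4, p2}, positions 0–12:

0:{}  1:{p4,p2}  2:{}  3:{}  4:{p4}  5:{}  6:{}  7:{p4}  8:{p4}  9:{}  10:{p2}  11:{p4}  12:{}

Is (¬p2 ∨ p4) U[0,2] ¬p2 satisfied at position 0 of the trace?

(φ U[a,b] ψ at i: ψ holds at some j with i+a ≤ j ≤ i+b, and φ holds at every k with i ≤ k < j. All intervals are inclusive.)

Need some j in [0,2] with ¬p2, and (¬p2 ∨ p4) at every k in [0,j-1].
  j=0: ¬p2 holds; no prefix to check → satisfied.

True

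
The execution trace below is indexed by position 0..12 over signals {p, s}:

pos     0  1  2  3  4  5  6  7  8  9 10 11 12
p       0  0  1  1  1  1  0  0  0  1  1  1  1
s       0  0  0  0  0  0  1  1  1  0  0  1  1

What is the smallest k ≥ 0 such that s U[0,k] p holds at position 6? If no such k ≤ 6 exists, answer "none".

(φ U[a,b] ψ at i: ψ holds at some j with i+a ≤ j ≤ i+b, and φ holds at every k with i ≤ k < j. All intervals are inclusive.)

Need earliest j ≥ 6 with p, and s at every k in [6,j-1].
  j=6: rhs fails.
  j=7: rhs fails.
  j=8: rhs fails.
  j=9: rhs holds; lhs holds on [6,8]. k = 3.

3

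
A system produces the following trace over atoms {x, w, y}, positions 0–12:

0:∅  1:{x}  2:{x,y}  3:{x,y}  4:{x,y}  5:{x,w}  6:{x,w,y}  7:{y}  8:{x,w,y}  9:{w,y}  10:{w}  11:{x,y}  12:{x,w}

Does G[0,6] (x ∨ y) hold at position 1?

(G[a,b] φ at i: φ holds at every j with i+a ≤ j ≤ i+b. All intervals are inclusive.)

Check (x ∨ y) at every j in [1,7]:
  j=1: true
  j=2: true
  j=3: true
  j=4: true
  j=5: true
  j=6: true
  j=7: true
All positions satisfy it → formula holds.

Holds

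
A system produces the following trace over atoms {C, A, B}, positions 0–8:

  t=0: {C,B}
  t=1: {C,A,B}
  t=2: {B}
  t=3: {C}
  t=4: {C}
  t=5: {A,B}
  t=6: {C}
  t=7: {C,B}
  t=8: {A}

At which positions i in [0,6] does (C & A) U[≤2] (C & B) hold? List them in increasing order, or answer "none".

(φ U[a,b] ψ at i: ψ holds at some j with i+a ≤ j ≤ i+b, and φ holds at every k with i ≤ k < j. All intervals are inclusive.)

Evaluate at each i in [0,6]:
  i=0: ✓ (rhs at j=0)
  i=1: ✓ (rhs at j=1)
  i=2: ✗ (no rhs in [2,4])
  i=3: ✗ (no rhs in [3,5])
  i=4: ✗ (no rhs in [4,6])
  i=5: ✗ (lhs fails at k=5 before rhs at j=7)
  i=6: ✗ (lhs fails at k=6 before rhs at j=7)

0, 1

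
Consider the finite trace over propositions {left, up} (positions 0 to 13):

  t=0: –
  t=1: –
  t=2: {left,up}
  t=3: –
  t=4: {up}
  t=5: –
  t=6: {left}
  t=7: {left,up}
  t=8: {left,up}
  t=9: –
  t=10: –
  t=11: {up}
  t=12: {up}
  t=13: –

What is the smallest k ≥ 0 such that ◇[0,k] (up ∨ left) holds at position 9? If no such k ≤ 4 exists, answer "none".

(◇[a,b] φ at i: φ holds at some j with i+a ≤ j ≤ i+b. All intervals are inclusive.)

Scan j = 9,10,… for (up ∨ left):
  j=9: fails
  j=10: fails
  j=11: holds
First hit at j=11, so smallest k = 11-9 = 2.

2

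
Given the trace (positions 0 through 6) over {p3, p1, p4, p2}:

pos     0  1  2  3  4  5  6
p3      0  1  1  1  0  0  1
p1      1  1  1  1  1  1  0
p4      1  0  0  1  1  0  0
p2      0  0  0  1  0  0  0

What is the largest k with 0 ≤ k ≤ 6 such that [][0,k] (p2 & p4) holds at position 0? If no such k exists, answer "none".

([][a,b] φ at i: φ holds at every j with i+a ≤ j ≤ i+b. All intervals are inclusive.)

none

(p2 & p4) must hold from j=0 onward; find where it first fails.
  j=0: fails → no k works.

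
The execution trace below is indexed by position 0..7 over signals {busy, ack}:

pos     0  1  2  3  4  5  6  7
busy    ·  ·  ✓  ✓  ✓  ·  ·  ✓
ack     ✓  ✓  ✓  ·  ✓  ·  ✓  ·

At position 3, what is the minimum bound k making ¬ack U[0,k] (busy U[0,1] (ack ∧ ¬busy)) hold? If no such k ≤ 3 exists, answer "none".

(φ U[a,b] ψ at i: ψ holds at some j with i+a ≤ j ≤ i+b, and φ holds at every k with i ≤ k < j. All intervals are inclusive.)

Need earliest j ≥ 3 with (busy U[0,1] (ack ∧ ¬busy)), and ¬ack at every k in [3,j-1].
  j=3: rhs fails.
  j=4: rhs fails.
  j=5: rhs fails.
  j=6: rhs holds but lhs fails at k=4.
No witness within the range → none.

none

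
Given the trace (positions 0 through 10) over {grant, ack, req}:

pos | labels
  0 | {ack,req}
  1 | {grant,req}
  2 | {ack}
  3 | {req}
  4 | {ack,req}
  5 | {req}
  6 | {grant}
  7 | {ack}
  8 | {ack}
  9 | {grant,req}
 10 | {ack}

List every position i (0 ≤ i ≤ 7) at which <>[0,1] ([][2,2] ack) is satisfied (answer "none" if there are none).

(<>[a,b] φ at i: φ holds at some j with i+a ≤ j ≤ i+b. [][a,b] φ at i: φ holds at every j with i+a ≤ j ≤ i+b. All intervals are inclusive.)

0, 1, 2, 4, 5, 6, 7

Evaluate at each i in [0,7]:
  i=0: ✓ (witness j=0)
  i=1: ✓ (witness j=2)
  i=2: ✓ (witness j=2)
  i=3: ✗ (none in [3,4])
  i=4: ✓ (witness j=5)
  i=5: ✓ (witness j=5)
  i=6: ✓ (witness j=6)
  i=7: ✓ (witness j=8)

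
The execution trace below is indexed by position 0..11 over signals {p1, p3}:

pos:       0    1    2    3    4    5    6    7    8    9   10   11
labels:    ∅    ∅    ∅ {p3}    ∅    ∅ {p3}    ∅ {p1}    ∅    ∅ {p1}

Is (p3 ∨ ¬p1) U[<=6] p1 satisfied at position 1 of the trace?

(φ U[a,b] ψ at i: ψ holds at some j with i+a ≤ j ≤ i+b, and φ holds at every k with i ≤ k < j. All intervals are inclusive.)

False

Need some j in [1,7] with p1, and (p3 ∨ ¬p1) at every k in [1,j-1].
  j=1: p1 false.
  j=2: p1 false.
  j=3: p1 false.
  j=4: p1 false.
  j=5: p1 false.
  j=6: p1 false.
  j=7: p1 false.
No j in the window works → until fails.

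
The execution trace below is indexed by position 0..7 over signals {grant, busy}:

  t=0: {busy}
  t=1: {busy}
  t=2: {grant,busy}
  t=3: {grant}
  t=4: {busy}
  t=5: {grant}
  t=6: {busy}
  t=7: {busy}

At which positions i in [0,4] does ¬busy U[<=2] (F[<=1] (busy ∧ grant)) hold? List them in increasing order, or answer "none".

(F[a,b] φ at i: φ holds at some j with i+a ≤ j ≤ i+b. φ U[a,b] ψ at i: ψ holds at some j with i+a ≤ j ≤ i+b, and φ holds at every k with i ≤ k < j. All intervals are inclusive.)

1, 2

Evaluate at each i in [0,4]:
  i=0: ✗ (lhs fails at k=0 before rhs at j=1)
  i=1: ✓ (rhs at j=1)
  i=2: ✓ (rhs at j=2)
  i=3: ✗ (no rhs in [3,5])
  i=4: ✗ (no rhs in [4,6])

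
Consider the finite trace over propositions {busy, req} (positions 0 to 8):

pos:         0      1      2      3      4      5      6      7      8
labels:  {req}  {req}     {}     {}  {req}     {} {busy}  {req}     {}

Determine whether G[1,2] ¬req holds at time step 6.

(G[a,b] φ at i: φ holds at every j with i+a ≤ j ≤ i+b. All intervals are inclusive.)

Check ¬req at every j in [7,8]:
  j=7: false
  j=8: true
Fails at j=7 → formula fails.

False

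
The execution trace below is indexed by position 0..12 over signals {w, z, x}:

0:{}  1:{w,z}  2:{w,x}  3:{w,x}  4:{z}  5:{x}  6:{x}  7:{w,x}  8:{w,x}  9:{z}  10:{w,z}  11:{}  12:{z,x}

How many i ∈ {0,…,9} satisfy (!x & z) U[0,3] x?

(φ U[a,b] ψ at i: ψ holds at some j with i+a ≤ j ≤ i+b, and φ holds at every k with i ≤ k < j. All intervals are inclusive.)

Evaluate at each i in [0,9]:
  i=0: ✗ (lhs fails at k=0 before rhs at j=2)
  i=1: ✓ (rhs at j=2; lhs holds on [1,1])
  i=2: ✓ (rhs at j=2)
  i=3: ✓ (rhs at j=3)
  i=4: ✓ (rhs at j=5; lhs holds on [4,4])
  i=5: ✓ (rhs at j=5)
  i=6: ✓ (rhs at j=6)
  i=7: ✓ (rhs at j=7)
  i=8: ✓ (rhs at j=8)
  i=9: ✗ (lhs fails at k=11 before rhs at j=12)
Positions where it holds: {1, 2, 3, 4, 5, 6, 7, 8} → 8.

8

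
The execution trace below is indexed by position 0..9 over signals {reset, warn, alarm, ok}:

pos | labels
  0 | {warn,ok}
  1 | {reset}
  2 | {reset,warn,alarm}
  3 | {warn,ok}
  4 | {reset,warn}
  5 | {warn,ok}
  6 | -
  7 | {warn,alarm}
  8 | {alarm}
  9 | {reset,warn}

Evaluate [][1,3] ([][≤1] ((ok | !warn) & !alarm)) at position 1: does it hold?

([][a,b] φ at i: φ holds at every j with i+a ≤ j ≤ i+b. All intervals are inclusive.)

False

Check [][≤1] ((ok | !warn) & !alarm) at every j in [2,4]:
  j=2: fails at 2
  j=3: fails at 4
  j=4: fails at 4
Fails at j=2 → formula fails.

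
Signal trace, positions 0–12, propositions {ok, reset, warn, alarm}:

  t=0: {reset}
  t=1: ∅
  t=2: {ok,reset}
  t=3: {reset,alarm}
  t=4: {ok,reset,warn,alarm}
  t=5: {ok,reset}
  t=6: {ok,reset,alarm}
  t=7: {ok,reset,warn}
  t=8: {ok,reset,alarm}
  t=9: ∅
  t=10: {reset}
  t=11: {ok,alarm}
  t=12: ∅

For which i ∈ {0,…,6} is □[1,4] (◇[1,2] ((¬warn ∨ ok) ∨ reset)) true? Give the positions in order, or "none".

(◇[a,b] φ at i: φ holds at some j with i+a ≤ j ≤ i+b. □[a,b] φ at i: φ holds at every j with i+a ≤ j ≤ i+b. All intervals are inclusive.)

Evaluate at each i in [0,6]:
  i=0: ✓ (all of [1,4])
  i=1: ✓ (all of [2,5])
  i=2: ✓ (all of [3,6])
  i=3: ✓ (all of [4,7])
  i=4: ✓ (all of [5,8])
  i=5: ✓ (all of [6,9])
  i=6: ✓ (all of [7,10])

0, 1, 2, 3, 4, 5, 6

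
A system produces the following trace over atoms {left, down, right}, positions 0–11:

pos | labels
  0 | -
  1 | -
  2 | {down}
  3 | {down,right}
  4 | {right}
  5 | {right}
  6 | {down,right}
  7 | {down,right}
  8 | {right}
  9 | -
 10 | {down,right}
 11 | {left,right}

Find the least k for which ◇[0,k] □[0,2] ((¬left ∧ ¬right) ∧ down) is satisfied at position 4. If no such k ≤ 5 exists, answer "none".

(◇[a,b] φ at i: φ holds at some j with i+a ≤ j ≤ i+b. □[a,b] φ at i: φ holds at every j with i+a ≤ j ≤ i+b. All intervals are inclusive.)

Scan j = 4,5,… for □[0,2] ((¬left ∧ ¬right) ∧ down):
  j=4: fails
  j=5: fails
  j=6: fails
  j=7: fails
  j=8: fails
  j=9: fails
No j in [4,9] satisfies it → none.

none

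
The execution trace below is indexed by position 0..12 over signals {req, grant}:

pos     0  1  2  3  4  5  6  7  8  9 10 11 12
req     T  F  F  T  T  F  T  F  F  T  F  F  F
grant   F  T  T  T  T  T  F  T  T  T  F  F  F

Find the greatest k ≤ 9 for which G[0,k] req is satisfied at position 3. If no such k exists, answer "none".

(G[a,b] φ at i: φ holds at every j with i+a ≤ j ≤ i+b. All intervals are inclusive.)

1

req must hold from j=3 onward; find where it first fails.
  j=3: holds
  j=4: holds
  j=5: fails
Holds on [3,4], so largest k = 1.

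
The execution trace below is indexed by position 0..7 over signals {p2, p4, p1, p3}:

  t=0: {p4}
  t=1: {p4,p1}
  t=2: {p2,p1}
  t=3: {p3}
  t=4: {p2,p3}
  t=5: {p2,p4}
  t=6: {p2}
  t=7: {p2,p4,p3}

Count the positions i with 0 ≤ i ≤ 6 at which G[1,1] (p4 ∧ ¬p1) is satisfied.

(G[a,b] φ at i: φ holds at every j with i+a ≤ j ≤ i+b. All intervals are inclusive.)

Evaluate at each i in [0,6]:
  i=0: ✗ (fails at j=1)
  i=1: ✗ (fails at j=2)
  i=2: ✗ (fails at j=3)
  i=3: ✗ (fails at j=4)
  i=4: ✓ (all of [5,5])
  i=5: ✗ (fails at j=6)
  i=6: ✓ (all of [7,7])
Positions where it holds: {4, 6} → 2.

2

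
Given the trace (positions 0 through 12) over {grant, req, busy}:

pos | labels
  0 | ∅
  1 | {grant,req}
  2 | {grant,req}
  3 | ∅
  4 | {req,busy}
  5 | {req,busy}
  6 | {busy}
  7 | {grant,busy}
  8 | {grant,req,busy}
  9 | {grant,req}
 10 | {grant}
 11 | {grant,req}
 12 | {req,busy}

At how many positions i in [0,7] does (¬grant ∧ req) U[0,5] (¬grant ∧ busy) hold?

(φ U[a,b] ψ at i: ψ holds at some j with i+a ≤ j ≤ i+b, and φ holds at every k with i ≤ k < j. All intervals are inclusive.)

3

Evaluate at each i in [0,7]:
  i=0: ✗ (lhs fails at k=0 before rhs at j=4)
  i=1: ✗ (lhs fails at k=1 before rhs at j=4)
  i=2: ✗ (lhs fails at k=2 before rhs at j=4)
  i=3: ✗ (lhs fails at k=3 before rhs at j=4)
  i=4: ✓ (rhs at j=4)
  i=5: ✓ (rhs at j=5)
  i=6: ✓ (rhs at j=6)
  i=7: ✗ (lhs fails at k=7 before rhs at j=12)
Positions where it holds: {4, 5, 6} → 3.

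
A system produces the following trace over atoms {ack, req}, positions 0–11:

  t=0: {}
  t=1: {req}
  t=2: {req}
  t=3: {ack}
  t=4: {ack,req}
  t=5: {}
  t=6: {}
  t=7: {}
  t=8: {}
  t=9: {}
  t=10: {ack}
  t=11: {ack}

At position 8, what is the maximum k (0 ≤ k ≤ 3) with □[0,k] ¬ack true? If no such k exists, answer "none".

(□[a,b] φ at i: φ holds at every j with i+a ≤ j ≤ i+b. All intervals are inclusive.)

¬ack must hold from j=8 onward; find where it first fails.
  j=8: holds
  j=9: holds
  j=10: fails
Holds on [8,9], so largest k = 1.

1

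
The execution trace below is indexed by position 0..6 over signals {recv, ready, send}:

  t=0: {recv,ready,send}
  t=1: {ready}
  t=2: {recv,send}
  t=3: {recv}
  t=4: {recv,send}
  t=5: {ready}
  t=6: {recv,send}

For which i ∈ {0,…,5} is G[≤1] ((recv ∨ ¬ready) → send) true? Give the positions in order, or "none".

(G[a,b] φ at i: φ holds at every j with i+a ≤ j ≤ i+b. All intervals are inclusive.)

0, 1, 4, 5

Evaluate at each i in [0,5]:
  i=0: ✓ (all of [0,1])
  i=1: ✓ (all of [1,2])
  i=2: ✗ (fails at j=3)
  i=3: ✗ (fails at j=3)
  i=4: ✓ (all of [4,5])
  i=5: ✓ (all of [5,6])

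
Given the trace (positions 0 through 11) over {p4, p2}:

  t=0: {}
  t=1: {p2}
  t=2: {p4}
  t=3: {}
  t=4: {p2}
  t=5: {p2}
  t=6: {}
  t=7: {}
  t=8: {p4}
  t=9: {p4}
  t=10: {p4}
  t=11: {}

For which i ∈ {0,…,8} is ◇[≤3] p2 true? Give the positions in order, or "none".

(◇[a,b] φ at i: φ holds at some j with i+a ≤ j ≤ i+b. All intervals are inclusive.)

0, 1, 2, 3, 4, 5

Evaluate at each i in [0,8]:
  i=0: ✓ (witness j=1)
  i=1: ✓ (witness j=1)
  i=2: ✓ (witness j=4)
  i=3: ✓ (witness j=4)
  i=4: ✓ (witness j=4)
  i=5: ✓ (witness j=5)
  i=6: ✗ (none in [6,9])
  i=7: ✗ (none in [7,10])
  i=8: ✗ (none in [8,11])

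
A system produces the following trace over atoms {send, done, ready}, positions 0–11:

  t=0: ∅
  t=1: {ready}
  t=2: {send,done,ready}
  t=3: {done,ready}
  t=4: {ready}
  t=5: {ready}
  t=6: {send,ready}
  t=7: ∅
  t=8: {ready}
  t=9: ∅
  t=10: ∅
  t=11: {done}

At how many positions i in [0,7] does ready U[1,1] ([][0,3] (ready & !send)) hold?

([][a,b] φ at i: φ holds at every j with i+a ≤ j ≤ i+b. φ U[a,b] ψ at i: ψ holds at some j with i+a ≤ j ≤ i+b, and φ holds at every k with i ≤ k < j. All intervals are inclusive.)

Evaluate at each i in [0,7]:
  i=0: ✗ (no rhs in [1,1])
  i=1: ✗ (no rhs in [2,2])
  i=2: ✗ (no rhs in [3,3])
  i=3: ✗ (no rhs in [4,4])
  i=4: ✗ (no rhs in [5,5])
  i=5: ✗ (no rhs in [6,6])
  i=6: ✗ (no rhs in [7,7])
  i=7: ✗ (no rhs in [8,8])
Positions where it holds: {} → 0.

0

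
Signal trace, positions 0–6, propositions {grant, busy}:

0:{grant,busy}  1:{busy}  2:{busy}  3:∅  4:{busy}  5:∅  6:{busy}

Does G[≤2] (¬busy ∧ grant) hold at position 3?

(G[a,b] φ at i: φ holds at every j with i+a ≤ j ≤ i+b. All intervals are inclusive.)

False

Check (¬busy ∧ grant) at every j in [3,5]:
  j=3: false
  j=4: false
  j=5: false
Fails at j=3 → formula fails.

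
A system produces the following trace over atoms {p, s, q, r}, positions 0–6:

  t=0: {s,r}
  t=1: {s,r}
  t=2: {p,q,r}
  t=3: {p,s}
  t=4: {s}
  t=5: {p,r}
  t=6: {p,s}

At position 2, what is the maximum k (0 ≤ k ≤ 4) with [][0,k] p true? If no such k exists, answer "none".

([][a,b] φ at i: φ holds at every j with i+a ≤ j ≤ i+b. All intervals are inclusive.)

p must hold from j=2 onward; find where it first fails.
  j=2: holds
  j=3: holds
  j=4: fails
Holds on [2,3], so largest k = 1.

1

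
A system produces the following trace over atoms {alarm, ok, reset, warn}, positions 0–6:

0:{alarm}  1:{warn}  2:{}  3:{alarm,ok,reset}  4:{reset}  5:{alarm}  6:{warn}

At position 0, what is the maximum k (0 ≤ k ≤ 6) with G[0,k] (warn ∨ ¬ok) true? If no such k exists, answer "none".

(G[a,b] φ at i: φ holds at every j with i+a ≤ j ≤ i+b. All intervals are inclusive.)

(warn ∨ ¬ok) must hold from j=0 onward; find where it first fails.
  j=0: holds
  j=1: holds
  j=2: holds
  j=3: fails
Holds on [0,2], so largest k = 2.

2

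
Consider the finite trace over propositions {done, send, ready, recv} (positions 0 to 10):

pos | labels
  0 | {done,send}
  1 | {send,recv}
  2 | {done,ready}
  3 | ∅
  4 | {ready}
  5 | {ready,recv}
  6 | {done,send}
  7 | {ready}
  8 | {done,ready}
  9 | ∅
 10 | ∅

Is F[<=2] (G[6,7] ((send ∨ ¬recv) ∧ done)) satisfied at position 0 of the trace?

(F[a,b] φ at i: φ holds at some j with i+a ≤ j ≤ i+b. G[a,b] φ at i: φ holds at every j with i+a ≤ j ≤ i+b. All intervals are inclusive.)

False

Check G[6,7] ((send ∨ ¬recv) ∧ done) at each j in [0,2]:
  j=0: fails at 7
  j=1: fails at 7
  j=2: fails at 9
No position in the window satisfies it → formula fails.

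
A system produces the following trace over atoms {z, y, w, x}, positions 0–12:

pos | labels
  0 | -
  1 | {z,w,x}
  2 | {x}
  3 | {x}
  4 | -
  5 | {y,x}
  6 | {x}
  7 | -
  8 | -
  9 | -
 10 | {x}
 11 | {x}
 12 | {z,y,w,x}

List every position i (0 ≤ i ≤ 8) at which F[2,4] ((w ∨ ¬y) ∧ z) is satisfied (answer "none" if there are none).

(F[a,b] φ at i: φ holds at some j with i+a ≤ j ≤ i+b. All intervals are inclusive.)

Evaluate at each i in [0,8]:
  i=0: ✗ (none in [2,4])
  i=1: ✗ (none in [3,5])
  i=2: ✗ (none in [4,6])
  i=3: ✗ (none in [5,7])
  i=4: ✗ (none in [6,8])
  i=5: ✗ (none in [7,9])
  i=6: ✗ (none in [8,10])
  i=7: ✗ (none in [9,11])
  i=8: ✓ (witness j=12)

8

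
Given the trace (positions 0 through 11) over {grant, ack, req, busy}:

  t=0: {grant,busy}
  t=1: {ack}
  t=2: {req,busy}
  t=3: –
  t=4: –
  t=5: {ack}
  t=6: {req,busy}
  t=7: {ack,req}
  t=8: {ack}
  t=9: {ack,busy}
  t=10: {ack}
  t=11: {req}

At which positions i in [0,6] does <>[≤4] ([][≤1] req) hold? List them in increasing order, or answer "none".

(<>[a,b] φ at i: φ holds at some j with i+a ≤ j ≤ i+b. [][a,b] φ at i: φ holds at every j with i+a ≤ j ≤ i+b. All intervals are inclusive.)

2, 3, 4, 5, 6

Evaluate at each i in [0,6]:
  i=0: ✗ (none in [0,4])
  i=1: ✗ (none in [1,5])
  i=2: ✓ (witness j=6)
  i=3: ✓ (witness j=6)
  i=4: ✓ (witness j=6)
  i=5: ✓ (witness j=6)
  i=6: ✓ (witness j=6)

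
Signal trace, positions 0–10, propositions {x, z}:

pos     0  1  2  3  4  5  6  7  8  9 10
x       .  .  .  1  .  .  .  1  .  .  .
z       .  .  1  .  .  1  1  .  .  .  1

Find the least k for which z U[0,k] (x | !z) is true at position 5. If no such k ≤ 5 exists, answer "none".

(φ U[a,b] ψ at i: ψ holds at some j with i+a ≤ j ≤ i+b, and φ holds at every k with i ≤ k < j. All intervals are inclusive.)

Need earliest j ≥ 5 with (x | !z), and z at every k in [5,j-1].
  j=5: rhs fails.
  j=6: rhs fails.
  j=7: rhs holds; lhs holds on [5,6]. k = 2.

2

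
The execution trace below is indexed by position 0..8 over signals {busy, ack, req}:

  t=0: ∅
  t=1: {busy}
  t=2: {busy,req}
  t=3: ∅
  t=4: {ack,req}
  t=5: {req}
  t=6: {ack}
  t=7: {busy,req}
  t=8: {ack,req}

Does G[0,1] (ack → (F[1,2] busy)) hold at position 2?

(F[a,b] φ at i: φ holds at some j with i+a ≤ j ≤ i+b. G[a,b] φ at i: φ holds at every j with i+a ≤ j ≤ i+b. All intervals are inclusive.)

Check (ack → (F[1,2] busy)) at every j in [2,3]:
  j=2: antecedent false → ✓
  j=3: antecedent false → ✓
All positions satisfy it → formula holds.

Holds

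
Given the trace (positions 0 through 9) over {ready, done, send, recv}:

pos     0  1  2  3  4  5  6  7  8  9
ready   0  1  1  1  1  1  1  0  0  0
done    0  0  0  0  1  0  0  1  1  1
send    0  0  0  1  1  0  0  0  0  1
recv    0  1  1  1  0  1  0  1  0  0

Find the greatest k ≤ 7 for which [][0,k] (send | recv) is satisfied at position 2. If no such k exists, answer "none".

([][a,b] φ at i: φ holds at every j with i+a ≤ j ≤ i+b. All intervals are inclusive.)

3

(send | recv) must hold from j=2 onward; find where it first fails.
  j=2: holds
  j=3: holds
  j=4: holds
  j=5: holds
  j=6: fails
Holds on [2,5], so largest k = 3.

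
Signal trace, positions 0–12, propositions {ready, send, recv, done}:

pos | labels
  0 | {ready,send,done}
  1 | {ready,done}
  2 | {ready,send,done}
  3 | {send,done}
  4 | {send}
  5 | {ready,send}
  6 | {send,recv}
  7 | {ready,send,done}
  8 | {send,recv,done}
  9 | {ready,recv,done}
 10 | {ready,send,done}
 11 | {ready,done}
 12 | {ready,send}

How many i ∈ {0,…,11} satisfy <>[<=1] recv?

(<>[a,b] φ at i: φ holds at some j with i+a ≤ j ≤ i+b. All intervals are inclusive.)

5

Evaluate at each i in [0,11]:
  i=0: ✗ (none in [0,1])
  i=1: ✗ (none in [1,2])
  i=2: ✗ (none in [2,3])
  i=3: ✗ (none in [3,4])
  i=4: ✗ (none in [4,5])
  i=5: ✓ (witness j=6)
  i=6: ✓ (witness j=6)
  i=7: ✓ (witness j=8)
  i=8: ✓ (witness j=8)
  i=9: ✓ (witness j=9)
  i=10: ✗ (none in [10,11])
  i=11: ✗ (none in [11,12])
Positions where it holds: {5, 6, 7, 8, 9} → 5.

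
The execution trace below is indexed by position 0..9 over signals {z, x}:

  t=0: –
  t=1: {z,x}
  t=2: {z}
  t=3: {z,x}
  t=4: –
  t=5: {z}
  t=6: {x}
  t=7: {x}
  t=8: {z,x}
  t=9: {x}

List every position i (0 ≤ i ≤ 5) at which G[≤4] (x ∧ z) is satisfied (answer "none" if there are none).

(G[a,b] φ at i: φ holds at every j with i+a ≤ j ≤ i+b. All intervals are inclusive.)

none

Evaluate at each i in [0,5]:
  i=0: ✗ (fails at j=0)
  i=1: ✗ (fails at j=2)
  i=2: ✗ (fails at j=2)
  i=3: ✗ (fails at j=4)
  i=4: ✗ (fails at j=4)
  i=5: ✗ (fails at j=5)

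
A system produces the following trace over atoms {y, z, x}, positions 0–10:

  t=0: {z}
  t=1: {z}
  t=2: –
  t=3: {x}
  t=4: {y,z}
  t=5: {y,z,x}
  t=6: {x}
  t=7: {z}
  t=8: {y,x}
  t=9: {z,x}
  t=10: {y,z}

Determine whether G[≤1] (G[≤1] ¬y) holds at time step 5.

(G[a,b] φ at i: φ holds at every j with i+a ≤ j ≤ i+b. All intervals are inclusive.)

False

Check G[≤1] ¬y at every j in [5,6]:
  j=5: fails at 5
  j=6: holds on [6,7]
Fails at j=5 → formula fails.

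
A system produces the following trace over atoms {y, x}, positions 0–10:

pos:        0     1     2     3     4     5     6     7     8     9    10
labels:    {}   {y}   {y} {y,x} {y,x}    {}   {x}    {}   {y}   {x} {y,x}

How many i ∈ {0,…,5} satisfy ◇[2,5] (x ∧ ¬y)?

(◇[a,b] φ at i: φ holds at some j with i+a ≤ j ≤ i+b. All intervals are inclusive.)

Evaluate at each i in [0,5]:
  i=0: ✗ (none in [2,5])
  i=1: ✓ (witness j=6)
  i=2: ✓ (witness j=6)
  i=3: ✓ (witness j=6)
  i=4: ✓ (witness j=6)
  i=5: ✓ (witness j=9)
Positions where it holds: {1, 2, 3, 4, 5} → 5.

5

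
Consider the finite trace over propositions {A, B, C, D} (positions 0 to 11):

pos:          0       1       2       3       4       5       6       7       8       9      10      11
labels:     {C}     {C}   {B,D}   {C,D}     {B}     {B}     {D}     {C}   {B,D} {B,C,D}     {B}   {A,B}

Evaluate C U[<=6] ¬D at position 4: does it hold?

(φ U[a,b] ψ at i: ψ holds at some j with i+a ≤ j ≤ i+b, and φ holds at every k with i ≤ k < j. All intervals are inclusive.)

True

Need some j in [4,10] with ¬D, and C at every k in [4,j-1].
  j=4: ¬D holds; no prefix to check → satisfied.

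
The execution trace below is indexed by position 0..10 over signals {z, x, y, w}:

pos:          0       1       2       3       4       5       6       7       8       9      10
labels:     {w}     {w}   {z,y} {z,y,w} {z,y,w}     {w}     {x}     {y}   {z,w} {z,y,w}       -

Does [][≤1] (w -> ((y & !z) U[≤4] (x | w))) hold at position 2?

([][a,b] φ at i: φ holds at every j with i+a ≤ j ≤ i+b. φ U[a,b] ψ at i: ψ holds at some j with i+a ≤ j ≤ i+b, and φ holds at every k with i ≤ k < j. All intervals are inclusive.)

Check (w -> ((y & !z) U[≤4] (x | w))) at every j in [2,3]:
  j=2: antecedent false → ✓
  j=3: antecedent true; consequent holds → ✓
All positions satisfy it → formula holds.

True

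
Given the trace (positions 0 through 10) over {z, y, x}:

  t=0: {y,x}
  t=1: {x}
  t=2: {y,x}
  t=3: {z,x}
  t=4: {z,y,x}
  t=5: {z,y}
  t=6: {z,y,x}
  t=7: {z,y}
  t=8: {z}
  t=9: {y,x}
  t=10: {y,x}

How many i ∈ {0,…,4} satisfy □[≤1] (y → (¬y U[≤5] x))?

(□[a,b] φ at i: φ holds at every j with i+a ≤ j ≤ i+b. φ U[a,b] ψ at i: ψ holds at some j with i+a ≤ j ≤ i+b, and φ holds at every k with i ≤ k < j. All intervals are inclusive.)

Evaluate at each i in [0,4]:
  i=0: ✓ (all of [0,1])
  i=1: ✓ (all of [1,2])
  i=2: ✓ (all of [2,3])
  i=3: ✓ (all of [3,4])
  i=4: ✗ (fails at j=5)
Positions where it holds: {0, 1, 2, 3} → 4.

4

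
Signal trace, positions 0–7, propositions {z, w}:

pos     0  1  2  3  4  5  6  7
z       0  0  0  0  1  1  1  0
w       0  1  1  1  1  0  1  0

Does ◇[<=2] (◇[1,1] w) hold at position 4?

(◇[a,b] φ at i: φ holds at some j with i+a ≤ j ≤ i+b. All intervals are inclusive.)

Check ◇[1,1] w at each j in [4,6]:
  j=4: fails (none in [5,5])
  j=5: holds (witness at 6)
  j=6: fails (none in [7,7])
Found at j=5 → formula holds.

Holds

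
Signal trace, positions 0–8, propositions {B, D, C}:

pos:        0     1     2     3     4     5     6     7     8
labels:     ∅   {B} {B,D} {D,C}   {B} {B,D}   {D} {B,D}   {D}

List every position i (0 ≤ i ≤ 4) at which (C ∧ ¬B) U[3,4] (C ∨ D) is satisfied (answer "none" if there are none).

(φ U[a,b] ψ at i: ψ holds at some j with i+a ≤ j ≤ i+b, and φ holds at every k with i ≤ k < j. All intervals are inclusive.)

Evaluate at each i in [0,4]:
  i=0: ✗ (lhs fails at k=0 before rhs at j=3)
  i=1: ✗ (lhs fails at k=1 before rhs at j=5)
  i=2: ✗ (lhs fails at k=2 before rhs at j=5)
  i=3: ✗ (lhs fails at k=4 before rhs at j=6)
  i=4: ✗ (lhs fails at k=4 before rhs at j=7)

none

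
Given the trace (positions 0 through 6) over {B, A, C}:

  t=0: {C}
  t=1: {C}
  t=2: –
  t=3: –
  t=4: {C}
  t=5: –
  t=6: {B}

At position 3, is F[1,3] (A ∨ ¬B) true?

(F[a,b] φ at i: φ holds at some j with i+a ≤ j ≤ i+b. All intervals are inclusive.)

Holds

Check (A ∨ ¬B) at each j in [4,6]:
  j=4: true
  j=5: true
  j=6: false
Found at j=4 → formula holds.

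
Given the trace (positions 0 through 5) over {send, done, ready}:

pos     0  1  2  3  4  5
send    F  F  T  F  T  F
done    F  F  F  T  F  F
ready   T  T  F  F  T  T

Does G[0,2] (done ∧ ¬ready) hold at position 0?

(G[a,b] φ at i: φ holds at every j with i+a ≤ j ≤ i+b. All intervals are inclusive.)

Check (done ∧ ¬ready) at every j in [0,2]:
  j=0: false
  j=1: false
  j=2: false
Fails at j=0 → formula fails.

No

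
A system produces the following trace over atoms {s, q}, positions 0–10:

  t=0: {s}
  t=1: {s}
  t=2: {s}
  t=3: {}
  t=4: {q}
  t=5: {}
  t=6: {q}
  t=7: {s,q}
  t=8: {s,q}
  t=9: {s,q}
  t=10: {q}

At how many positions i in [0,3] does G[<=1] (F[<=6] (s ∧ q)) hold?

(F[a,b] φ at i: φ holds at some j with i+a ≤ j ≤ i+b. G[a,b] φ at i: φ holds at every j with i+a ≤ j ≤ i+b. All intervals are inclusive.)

Evaluate at each i in [0,3]:
  i=0: ✗ (fails at j=0)
  i=1: ✓ (all of [1,2])
  i=2: ✓ (all of [2,3])
  i=3: ✓ (all of [3,4])
Positions where it holds: {1, 2, 3} → 3.

3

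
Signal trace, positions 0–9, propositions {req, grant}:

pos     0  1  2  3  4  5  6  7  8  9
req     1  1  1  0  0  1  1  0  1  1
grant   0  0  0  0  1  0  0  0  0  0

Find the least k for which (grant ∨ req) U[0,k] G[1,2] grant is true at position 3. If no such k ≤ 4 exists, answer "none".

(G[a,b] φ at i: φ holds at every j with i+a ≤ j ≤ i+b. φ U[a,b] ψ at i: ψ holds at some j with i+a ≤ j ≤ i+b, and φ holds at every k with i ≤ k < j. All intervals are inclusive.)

none

Need earliest j ≥ 3 with G[1,2] grant, and (grant ∨ req) at every k in [3,j-1].
  j=3: rhs fails.
  j=4: rhs fails.
  j=5: rhs fails.
  j=6: rhs fails.
  j=7: rhs fails.
No witness within the range → none.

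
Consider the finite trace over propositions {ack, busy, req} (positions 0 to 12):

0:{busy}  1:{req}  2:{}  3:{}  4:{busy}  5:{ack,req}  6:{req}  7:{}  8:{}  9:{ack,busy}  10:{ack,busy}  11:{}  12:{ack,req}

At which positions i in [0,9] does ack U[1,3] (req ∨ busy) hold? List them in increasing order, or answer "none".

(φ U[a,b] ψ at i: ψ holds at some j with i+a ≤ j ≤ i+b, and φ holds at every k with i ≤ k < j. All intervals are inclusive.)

Evaluate at each i in [0,9]:
  i=0: ✗ (lhs fails at k=0 before rhs at j=1)
  i=1: ✗ (lhs fails at k=1 before rhs at j=4)
  i=2: ✗ (lhs fails at k=2 before rhs at j=4)
  i=3: ✗ (lhs fails at k=3 before rhs at j=4)
  i=4: ✗ (lhs fails at k=4 before rhs at j=5)
  i=5: ✓ (rhs at j=6; lhs holds on [5,5])
  i=6: ✗ (lhs fails at k=6 before rhs at j=9)
  i=7: ✗ (lhs fails at k=7 before rhs at j=9)
  i=8: ✗ (lhs fails at k=8 before rhs at j=9)
  i=9: ✓ (rhs at j=10; lhs holds on [9,9])

5, 9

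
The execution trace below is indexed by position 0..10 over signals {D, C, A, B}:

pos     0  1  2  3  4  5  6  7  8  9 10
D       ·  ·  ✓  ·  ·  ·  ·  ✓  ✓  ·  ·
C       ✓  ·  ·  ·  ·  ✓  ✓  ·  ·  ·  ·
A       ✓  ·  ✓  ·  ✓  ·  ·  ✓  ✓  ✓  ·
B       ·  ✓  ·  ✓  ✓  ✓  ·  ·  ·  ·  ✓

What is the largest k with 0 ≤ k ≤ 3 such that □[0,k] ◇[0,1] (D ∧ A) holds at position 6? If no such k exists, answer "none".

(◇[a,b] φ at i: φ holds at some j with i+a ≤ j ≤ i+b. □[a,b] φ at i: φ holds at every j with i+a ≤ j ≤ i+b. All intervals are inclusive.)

2

◇[0,1] (D ∧ A) must hold from j=6 onward; find where it first fails.
  j=6: holds
  j=7: holds
  j=8: holds
  j=9: fails
Holds on [6,8], so largest k = 2.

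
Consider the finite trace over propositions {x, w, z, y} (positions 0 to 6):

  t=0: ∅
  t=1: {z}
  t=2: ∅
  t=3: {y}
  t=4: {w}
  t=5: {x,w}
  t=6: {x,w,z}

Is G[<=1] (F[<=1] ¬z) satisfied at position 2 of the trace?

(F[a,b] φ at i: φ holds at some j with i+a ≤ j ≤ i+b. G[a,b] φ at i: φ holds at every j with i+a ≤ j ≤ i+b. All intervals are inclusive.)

Check F[<=1] ¬z at every j in [2,3]:
  j=2: holds (witness at 2)
  j=3: holds (witness at 3)
All positions satisfy it → formula holds.

Holds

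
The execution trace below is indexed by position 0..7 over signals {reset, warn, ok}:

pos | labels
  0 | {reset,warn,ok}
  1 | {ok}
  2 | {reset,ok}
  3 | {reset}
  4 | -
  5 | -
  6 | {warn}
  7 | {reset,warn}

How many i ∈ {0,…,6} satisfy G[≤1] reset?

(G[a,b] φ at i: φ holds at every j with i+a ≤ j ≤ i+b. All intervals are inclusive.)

Evaluate at each i in [0,6]:
  i=0: ✗ (fails at j=1)
  i=1: ✗ (fails at j=1)
  i=2: ✓ (all of [2,3])
  i=3: ✗ (fails at j=4)
  i=4: ✗ (fails at j=4)
  i=5: ✗ (fails at j=5)
  i=6: ✗ (fails at j=6)
Positions where it holds: {2} → 1.

1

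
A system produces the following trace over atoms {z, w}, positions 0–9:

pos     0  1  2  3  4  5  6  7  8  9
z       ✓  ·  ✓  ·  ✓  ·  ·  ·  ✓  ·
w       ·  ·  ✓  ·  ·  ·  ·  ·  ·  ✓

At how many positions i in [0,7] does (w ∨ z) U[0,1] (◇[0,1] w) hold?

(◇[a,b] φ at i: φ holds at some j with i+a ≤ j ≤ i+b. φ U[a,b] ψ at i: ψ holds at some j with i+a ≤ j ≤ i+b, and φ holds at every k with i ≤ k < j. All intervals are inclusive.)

3

Evaluate at each i in [0,7]:
  i=0: ✓ (rhs at j=1; lhs holds on [0,0])
  i=1: ✓ (rhs at j=1)
  i=2: ✓ (rhs at j=2)
  i=3: ✗ (no rhs in [3,4])
  i=4: ✗ (no rhs in [4,5])
  i=5: ✗ (no rhs in [5,6])
  i=6: ✗ (no rhs in [6,7])
  i=7: ✗ (lhs fails at k=7 before rhs at j=8)
Positions where it holds: {0, 1, 2} → 3.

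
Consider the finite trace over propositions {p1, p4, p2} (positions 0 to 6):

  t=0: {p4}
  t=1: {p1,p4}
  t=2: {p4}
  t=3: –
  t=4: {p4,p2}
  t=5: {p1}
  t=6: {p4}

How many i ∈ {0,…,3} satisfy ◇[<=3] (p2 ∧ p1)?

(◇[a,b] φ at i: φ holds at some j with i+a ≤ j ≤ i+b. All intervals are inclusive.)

0

Evaluate at each i in [0,3]:
  i=0: ✗ (none in [0,3])
  i=1: ✗ (none in [1,4])
  i=2: ✗ (none in [2,5])
  i=3: ✗ (none in [3,6])
Positions where it holds: {} → 0.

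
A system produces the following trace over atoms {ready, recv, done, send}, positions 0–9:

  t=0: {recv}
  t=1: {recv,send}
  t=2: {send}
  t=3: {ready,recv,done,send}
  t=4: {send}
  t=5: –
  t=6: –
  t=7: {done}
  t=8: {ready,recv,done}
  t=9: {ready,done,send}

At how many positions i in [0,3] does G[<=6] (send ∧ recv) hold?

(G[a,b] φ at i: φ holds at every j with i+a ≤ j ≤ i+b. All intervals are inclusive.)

0

Evaluate at each i in [0,3]:
  i=0: ✗ (fails at j=0)
  i=1: ✗ (fails at j=2)
  i=2: ✗ (fails at j=2)
  i=3: ✗ (fails at j=4)
Positions where it holds: {} → 0.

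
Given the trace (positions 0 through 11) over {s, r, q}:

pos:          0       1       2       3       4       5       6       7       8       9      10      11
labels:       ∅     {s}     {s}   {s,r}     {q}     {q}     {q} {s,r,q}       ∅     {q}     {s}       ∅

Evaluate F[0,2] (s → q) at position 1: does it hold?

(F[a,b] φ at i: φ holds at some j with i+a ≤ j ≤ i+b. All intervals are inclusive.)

Check (s → q) at each j in [1,3]:
  j=1: false
  j=2: false
  j=3: false
No position in the window satisfies it → formula fails.

Does not hold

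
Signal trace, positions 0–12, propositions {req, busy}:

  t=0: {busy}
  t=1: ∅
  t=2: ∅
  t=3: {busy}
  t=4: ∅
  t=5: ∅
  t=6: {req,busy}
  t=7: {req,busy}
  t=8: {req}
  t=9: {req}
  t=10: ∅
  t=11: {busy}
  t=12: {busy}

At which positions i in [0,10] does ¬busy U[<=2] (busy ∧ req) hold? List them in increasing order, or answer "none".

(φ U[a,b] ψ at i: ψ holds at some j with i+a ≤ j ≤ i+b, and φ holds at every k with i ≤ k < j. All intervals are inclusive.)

4, 5, 6, 7

Evaluate at each i in [0,10]:
  i=0: ✗ (no rhs in [0,2])
  i=1: ✗ (no rhs in [1,3])
  i=2: ✗ (no rhs in [2,4])
  i=3: ✗ (no rhs in [3,5])
  i=4: ✓ (rhs at j=6; lhs holds on [4,5])
  i=5: ✓ (rhs at j=6; lhs holds on [5,5])
  i=6: ✓ (rhs at j=6)
  i=7: ✓ (rhs at j=7)
  i=8: ✗ (no rhs in [8,10])
  i=9: ✗ (no rhs in [9,11])
  i=10: ✗ (no rhs in [10,12])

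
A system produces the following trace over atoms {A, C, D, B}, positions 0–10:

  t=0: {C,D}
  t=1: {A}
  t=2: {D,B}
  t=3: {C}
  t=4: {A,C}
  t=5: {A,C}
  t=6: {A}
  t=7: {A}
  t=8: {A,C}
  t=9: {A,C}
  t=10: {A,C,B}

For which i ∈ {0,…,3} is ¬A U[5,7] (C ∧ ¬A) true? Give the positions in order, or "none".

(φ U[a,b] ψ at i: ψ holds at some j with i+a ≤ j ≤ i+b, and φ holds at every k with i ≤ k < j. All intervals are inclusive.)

Evaluate at each i in [0,3]:
  i=0: ✗ (no rhs in [5,7])
  i=1: ✗ (no rhs in [6,8])
  i=2: ✗ (no rhs in [7,9])
  i=3: ✗ (no rhs in [8,10])

none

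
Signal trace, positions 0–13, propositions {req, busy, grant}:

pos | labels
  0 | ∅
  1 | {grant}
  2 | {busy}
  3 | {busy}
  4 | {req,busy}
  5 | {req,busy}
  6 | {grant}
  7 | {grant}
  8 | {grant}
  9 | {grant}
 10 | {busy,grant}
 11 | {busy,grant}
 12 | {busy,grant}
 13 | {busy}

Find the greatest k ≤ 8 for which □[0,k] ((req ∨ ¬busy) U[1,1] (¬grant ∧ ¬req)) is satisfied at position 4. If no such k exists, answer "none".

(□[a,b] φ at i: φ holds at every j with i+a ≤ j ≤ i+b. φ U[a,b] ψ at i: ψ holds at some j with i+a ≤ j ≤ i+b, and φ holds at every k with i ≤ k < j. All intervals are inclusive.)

none

((req ∨ ¬busy) U[1,1] (¬grant ∧ ¬req)) must hold from j=4 onward; find where it first fails.
  j=4: fails → no k works.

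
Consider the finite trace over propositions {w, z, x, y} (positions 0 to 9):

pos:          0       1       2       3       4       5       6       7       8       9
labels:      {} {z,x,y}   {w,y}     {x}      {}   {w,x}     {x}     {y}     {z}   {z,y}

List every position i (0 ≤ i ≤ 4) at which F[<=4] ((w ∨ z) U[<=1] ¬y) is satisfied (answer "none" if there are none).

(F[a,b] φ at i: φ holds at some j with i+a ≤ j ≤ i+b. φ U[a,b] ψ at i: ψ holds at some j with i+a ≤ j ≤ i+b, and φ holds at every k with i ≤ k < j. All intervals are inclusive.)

0, 1, 2, 3, 4

Evaluate at each i in [0,4]:
  i=0: ✓ (witness j=0)
  i=1: ✓ (witness j=2)
  i=2: ✓ (witness j=2)
  i=3: ✓ (witness j=3)
  i=4: ✓ (witness j=4)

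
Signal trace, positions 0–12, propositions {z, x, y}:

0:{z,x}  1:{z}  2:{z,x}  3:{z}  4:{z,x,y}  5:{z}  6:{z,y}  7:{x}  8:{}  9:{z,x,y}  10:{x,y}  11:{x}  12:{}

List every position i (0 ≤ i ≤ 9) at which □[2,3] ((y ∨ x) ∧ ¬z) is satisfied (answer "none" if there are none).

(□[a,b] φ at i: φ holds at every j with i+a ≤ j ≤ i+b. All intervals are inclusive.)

8

Evaluate at each i in [0,9]:
  i=0: ✗ (fails at j=2)
  i=1: ✗ (fails at j=3)
  i=2: ✗ (fails at j=4)
  i=3: ✗ (fails at j=5)
  i=4: ✗ (fails at j=6)
  i=5: ✗ (fails at j=8)
  i=6: ✗ (fails at j=8)
  i=7: ✗ (fails at j=9)
  i=8: ✓ (all of [10,11])
  i=9: ✗ (fails at j=12)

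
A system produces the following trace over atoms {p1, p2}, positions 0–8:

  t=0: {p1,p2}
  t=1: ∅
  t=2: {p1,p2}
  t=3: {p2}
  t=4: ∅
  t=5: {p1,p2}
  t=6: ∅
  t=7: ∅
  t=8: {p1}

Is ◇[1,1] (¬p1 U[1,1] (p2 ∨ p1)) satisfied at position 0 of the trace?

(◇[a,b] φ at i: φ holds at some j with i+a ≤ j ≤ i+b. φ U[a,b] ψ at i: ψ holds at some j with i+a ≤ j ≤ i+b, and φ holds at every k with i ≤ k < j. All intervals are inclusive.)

Yes

Check (¬p1 U[1,1] (p2 ∨ p1)) at each j in [1,1]:
  j=1: holds
Found at j=1 → formula holds.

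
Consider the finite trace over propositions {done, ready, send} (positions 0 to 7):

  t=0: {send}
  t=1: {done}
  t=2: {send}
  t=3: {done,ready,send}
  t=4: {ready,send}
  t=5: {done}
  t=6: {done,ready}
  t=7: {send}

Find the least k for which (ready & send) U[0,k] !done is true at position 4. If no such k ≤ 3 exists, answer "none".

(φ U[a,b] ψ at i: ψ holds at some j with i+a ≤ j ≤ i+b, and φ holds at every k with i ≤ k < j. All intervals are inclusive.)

0

Need earliest j ≥ 4 with !done, and (ready & send) at every k in [4,j-1].
  j=4: rhs holds (empty prefix). k = 0.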